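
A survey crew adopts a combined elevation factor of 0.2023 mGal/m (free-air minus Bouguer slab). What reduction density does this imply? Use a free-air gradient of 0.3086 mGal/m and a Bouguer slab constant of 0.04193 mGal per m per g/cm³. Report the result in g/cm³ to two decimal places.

2.54

0.2023 = 0.3086 − 0.04193 × ρ
ρ = (0.3086 − 0.2023) / 0.04193 = 2.54 g/cm³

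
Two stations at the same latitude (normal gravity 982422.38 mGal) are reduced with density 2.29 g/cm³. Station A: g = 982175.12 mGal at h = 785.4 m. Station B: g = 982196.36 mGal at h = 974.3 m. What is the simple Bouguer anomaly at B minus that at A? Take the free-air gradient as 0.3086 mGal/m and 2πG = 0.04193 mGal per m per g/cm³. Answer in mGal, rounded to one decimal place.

Δg_SB(A) = 982175.12 − 982422.38 + 0.3086×785.4 − 0.04193×2.29×785.4 = -80.30 mGal
Δg_SB(B) = 982196.36 − 982422.38 + 0.3086×974.3 − 0.04193×2.29×974.3 = -18.90 mGal
Difference = -18.90 − (-80.30) = 61.40 mGal

61.4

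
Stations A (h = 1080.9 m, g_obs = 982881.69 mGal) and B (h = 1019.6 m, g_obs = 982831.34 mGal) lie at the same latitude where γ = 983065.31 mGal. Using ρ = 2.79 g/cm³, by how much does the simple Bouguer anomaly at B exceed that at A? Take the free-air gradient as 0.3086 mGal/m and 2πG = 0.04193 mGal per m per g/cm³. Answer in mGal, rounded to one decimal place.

Δg_SB(A) = 982881.69 − 983065.31 + 0.3086×1080.9 − 0.04193×2.79×1080.9 = 23.50 mGal
Δg_SB(B) = 982831.34 − 983065.31 + 0.3086×1019.6 − 0.04193×2.79×1019.6 = -38.60 mGal
Difference = -38.60 − (23.50) = -62.10 mGal

-62.1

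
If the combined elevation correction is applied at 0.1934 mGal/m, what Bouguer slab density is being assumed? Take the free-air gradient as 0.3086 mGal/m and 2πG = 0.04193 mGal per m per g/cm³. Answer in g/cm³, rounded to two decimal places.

0.1934 = 0.3086 − 0.04193 × ρ
ρ = (0.3086 − 0.1934) / 0.04193 = 2.75 g/cm³

2.75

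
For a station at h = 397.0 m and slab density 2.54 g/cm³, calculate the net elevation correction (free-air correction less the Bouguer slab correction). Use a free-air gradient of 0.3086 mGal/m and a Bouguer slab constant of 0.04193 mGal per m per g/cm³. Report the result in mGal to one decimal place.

Combined gradient = 0.3086 − 0.04193 × 2.54 = 0.2020978 mGal/m
Combined elevation correction = 0.2020978 × 397.0 = 80.2 mGal

80.2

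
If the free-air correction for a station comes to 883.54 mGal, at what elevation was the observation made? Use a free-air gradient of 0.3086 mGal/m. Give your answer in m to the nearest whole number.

2863

h = 883.54 / 0.3086 = 2863.06 m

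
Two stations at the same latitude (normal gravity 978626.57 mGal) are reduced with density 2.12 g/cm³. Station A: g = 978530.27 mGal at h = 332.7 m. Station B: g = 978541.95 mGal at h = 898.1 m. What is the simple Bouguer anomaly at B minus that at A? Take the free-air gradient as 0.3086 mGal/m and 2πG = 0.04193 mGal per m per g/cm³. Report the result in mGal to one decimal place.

Δg_SB(A) = 978530.27 − 978626.57 + 0.3086×332.7 − 0.04193×2.12×332.7 = -23.20 mGal
Δg_SB(B) = 978541.95 − 978626.57 + 0.3086×898.1 − 0.04193×2.12×898.1 = 112.70 mGal
Difference = 112.70 − (-23.20) = 135.90 mGal

135.9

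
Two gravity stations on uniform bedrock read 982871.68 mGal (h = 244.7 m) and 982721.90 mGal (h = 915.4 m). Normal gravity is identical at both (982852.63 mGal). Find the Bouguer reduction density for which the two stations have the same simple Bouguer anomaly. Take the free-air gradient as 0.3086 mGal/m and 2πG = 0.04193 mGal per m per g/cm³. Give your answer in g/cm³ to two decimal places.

Δg_obs = 982721.90 − 982871.68 = -149.78 mGal over Δh = 915.4 − 244.7 = 670.7 m
Equal Bouguer anomalies ⇒ Δg_obs + (0.3086 − 0.04193ρ)·Δh = 0
0.3086 − 0.04193ρ = −Δg_obs/Δh = 0.22332
ρ = (0.3086 − 0.22332) / 0.04193 = 2.03 g/cm³

2.03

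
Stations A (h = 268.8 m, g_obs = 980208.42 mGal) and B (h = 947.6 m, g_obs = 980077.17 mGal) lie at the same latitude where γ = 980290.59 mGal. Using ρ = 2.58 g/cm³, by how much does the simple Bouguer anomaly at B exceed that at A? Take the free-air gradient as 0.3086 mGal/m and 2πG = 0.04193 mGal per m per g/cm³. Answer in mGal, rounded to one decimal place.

Δg_SB(A) = 980208.42 − 980290.59 + 0.3086×268.8 − 0.04193×2.58×268.8 = -28.30 mGal
Δg_SB(B) = 980077.17 − 980290.59 + 0.3086×947.6 − 0.04193×2.58×947.6 = -23.50 mGal
Difference = -23.50 − (-28.30) = 4.80 mGal

4.8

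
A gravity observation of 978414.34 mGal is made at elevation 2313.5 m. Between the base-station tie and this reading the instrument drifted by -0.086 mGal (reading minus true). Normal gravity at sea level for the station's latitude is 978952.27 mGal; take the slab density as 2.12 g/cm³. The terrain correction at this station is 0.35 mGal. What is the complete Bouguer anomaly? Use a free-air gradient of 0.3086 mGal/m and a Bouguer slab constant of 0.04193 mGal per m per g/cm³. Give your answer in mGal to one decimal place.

-29.2

Drift-corrected reading = 978414.34 − (-0.086) = 978414.426 mGal
Free-air correction = 0.3086 × 2313.5 = 713.95 mGal
Free-air anomaly = 978414.426 − 978952.27 + (713.95) = 176.106 mGal
Bouguer slab correction = 0.04193 × 2.12 × 2313.5 = 205.65 mGal
Simple Bouguer anomaly = 176.106 − (205.65) = -29.544 mGal
Complete Bouguer anomaly = -29.544 + 0.35 = -29.194 mGal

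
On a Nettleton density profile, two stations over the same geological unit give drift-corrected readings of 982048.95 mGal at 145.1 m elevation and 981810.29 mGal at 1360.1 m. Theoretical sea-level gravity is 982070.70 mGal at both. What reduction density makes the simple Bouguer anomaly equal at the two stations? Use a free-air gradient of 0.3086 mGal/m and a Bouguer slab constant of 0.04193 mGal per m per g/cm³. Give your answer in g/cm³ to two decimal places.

Δg_obs = 981810.29 − 982048.95 = -238.66 mGal over Δh = 1360.1 − 145.1 = 1215.0 m
Equal Bouguer anomalies ⇒ Δg_obs + (0.3086 − 0.04193ρ)·Δh = 0
0.3086 − 0.04193ρ = −Δg_obs/Δh = 0.19643
ρ = (0.3086 − 0.19643) / 0.04193 = 2.68 g/cm³

2.68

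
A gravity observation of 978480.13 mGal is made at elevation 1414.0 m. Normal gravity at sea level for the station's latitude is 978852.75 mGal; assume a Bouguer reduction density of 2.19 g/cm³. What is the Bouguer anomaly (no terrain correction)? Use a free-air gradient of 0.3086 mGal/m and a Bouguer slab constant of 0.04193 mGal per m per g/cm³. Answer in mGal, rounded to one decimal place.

-66.1

Free-air correction = 0.3086 × 1414.0 = 436.36 mGal
Free-air anomaly = 978480.13 − 978852.75 + (436.36) = 63.74 mGal
Bouguer slab correction = 0.04193 × 2.19 × 1414.0 = 129.84 mGal
Simple Bouguer anomaly = 63.74 − (129.84) = -66.10 mGal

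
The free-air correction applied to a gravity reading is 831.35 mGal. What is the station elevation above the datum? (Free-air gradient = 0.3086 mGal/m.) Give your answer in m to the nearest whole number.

h = 831.35 / 0.3086 = 2693.94 m

2694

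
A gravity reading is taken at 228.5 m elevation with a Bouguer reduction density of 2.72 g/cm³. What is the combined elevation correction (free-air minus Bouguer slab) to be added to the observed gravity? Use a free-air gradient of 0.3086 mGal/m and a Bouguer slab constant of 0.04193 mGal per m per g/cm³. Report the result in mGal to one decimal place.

44.5

Combined gradient = 0.3086 − 0.04193 × 2.72 = 0.1945504 mGal/m
Combined elevation correction = 0.1945504 × 228.5 = 44.5 mGal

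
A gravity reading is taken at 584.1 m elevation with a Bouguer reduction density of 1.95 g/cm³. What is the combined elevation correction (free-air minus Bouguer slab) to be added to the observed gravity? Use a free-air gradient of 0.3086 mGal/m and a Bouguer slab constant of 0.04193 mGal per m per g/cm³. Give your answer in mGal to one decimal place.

Combined gradient = 0.3086 − 0.04193 × 1.95 = 0.2268365 mGal/m
Combined elevation correction = 0.2268365 × 584.1 = 132.5 mGal

132.5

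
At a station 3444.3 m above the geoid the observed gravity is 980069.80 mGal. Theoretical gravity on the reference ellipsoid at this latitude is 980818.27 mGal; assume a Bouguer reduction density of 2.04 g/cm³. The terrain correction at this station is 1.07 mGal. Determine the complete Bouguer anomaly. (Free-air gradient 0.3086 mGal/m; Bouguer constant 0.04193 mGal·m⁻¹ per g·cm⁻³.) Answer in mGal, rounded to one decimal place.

Free-air correction = 0.3086 × 3444.3 = 1062.91 mGal
Free-air anomaly = 980069.80 − 980818.27 + (1062.91) = 314.44 mGal
Bouguer slab correction = 0.04193 × 2.04 × 3444.3 = 294.62 mGal
Simple Bouguer anomaly = 314.44 − (294.62) = 19.82 mGal
Complete Bouguer anomaly = 19.82 + 1.07 = 20.89 mGal

20.9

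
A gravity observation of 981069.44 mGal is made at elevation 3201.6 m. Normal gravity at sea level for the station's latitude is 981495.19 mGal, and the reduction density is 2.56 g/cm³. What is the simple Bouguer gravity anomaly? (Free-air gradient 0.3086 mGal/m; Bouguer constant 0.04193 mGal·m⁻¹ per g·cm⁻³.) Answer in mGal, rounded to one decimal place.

Free-air correction = 0.3086 × 3201.6 = 988.01 mGal
Free-air anomaly = 981069.44 − 981495.19 + (988.01) = 562.26 mGal
Bouguer slab correction = 0.04193 × 2.56 × 3201.6 = 343.66 mGal
Simple Bouguer anomaly = 562.26 − (343.66) = 218.60 mGal

218.6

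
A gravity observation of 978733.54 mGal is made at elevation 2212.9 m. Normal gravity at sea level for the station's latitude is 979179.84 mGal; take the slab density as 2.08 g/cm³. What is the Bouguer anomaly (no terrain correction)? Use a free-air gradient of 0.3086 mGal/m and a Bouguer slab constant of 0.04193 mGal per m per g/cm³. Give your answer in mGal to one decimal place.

Free-air correction = 0.3086 × 2212.9 = 682.90 mGal
Free-air anomaly = 978733.54 − 979179.84 + (682.90) = 236.60 mGal
Bouguer slab correction = 0.04193 × 2.08 × 2212.9 = 193.00 mGal
Simple Bouguer anomaly = 236.60 − (193.00) = 43.60 mGal

43.6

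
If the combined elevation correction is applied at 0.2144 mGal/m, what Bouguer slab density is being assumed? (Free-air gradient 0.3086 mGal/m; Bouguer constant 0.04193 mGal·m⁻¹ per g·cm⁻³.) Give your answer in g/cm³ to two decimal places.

0.2144 = 0.3086 − 0.04193 × ρ
ρ = (0.3086 − 0.2144) / 0.04193 = 2.25 g/cm³

2.25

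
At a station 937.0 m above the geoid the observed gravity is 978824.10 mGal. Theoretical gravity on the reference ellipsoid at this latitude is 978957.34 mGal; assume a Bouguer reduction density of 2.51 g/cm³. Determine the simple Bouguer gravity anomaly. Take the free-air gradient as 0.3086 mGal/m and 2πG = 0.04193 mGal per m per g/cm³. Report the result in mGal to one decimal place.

57.3

Free-air correction = 0.3086 × 937.0 = 289.16 mGal
Free-air anomaly = 978824.10 − 978957.34 + (289.16) = 155.92 mGal
Bouguer slab correction = 0.04193 × 2.51 × 937.0 = 98.61 mGal
Simple Bouguer anomaly = 155.92 − (98.61) = 57.31 mGal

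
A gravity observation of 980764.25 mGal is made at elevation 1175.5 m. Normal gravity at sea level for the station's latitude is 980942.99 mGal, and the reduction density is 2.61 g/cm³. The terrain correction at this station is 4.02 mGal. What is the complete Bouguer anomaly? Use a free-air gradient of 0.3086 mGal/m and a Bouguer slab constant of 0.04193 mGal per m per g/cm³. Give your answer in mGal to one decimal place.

59.4

Free-air correction = 0.3086 × 1175.5 = 362.76 mGal
Free-air anomaly = 980764.25 − 980942.99 + (362.76) = 184.02 mGal
Bouguer slab correction = 0.04193 × 2.61 × 1175.5 = 128.64 mGal
Simple Bouguer anomaly = 184.02 − (128.64) = 55.38 mGal
Complete Bouguer anomaly = 55.38 + 4.02 = 59.40 mGal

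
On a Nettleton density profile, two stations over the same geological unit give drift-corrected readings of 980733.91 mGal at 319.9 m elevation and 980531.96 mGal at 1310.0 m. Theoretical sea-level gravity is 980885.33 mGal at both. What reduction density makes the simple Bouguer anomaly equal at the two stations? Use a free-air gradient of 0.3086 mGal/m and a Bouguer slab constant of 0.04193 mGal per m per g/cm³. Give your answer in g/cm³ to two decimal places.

2.50

Δg_obs = 980531.96 − 980733.91 = -201.95 mGal over Δh = 1310.0 − 319.9 = 990.1 m
Equal Bouguer anomalies ⇒ Δg_obs + (0.3086 − 0.04193ρ)·Δh = 0
0.3086 − 0.04193ρ = −Δg_obs/Δh = 0.20397
ρ = (0.3086 − 0.20397) / 0.04193 = 2.50 g/cm³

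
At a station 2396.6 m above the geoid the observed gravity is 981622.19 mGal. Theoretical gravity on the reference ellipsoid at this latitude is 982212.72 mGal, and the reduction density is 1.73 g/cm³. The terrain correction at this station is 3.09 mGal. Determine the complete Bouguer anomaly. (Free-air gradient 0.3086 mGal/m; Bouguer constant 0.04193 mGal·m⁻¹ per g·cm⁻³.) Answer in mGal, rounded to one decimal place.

-21.7

Free-air correction = 0.3086 × 2396.6 = 739.59 mGal
Free-air anomaly = 981622.19 − 982212.72 + (739.59) = 149.06 mGal
Bouguer slab correction = 0.04193 × 1.73 × 2396.6 = 173.85 mGal
Simple Bouguer anomaly = 149.06 − (173.85) = -24.79 mGal
Complete Bouguer anomaly = -24.79 + 3.09 = -21.70 mGal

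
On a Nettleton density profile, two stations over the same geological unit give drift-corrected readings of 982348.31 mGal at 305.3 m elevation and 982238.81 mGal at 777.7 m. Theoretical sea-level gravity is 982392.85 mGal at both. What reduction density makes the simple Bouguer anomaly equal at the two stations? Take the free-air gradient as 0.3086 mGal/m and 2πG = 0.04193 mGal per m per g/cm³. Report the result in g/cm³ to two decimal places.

1.83

Δg_obs = 982238.81 − 982348.31 = -109.50 mGal over Δh = 777.7 − 305.3 = 472.4 m
Equal Bouguer anomalies ⇒ Δg_obs + (0.3086 − 0.04193ρ)·Δh = 0
0.3086 − 0.04193ρ = −Δg_obs/Δh = 0.23180
ρ = (0.3086 − 0.23180) / 0.04193 = 1.83 g/cm³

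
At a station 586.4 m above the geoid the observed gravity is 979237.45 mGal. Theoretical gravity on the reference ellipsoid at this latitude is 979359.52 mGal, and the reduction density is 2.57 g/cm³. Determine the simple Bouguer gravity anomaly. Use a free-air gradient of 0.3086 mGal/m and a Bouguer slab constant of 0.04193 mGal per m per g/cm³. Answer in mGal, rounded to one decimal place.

-4.3

Free-air correction = 0.3086 × 586.4 = 180.96 mGal
Free-air anomaly = 979237.45 − 979359.52 + (180.96) = 58.89 mGal
Bouguer slab correction = 0.04193 × 2.57 × 586.4 = 63.19 mGal
Simple Bouguer anomaly = 58.89 − (63.19) = -4.30 mGal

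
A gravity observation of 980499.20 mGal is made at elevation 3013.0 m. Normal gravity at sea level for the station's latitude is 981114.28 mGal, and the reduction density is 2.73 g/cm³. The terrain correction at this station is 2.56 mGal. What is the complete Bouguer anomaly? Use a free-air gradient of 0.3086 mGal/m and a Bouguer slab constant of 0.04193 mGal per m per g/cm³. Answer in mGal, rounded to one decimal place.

Free-air correction = 0.3086 × 3013.0 = 929.81 mGal
Free-air anomaly = 980499.20 − 981114.28 + (929.81) = 314.73 mGal
Bouguer slab correction = 0.04193 × 2.73 × 3013.0 = 344.89 mGal
Simple Bouguer anomaly = 314.73 − (344.89) = -30.16 mGal
Complete Bouguer anomaly = -30.16 + 2.56 = -27.60 mGal

-27.6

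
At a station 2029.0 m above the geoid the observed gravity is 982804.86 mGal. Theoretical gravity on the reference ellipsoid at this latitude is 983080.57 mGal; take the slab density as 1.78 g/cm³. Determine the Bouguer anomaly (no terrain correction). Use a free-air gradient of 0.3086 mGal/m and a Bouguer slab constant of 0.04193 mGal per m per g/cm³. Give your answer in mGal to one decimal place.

Free-air correction = 0.3086 × 2029.0 = 626.15 mGal
Free-air anomaly = 982804.86 − 983080.57 + (626.15) = 350.44 mGal
Bouguer slab correction = 0.04193 × 1.78 × 2029.0 = 151.44 mGal
Simple Bouguer anomaly = 350.44 − (151.44) = 199.00 mGal

199.0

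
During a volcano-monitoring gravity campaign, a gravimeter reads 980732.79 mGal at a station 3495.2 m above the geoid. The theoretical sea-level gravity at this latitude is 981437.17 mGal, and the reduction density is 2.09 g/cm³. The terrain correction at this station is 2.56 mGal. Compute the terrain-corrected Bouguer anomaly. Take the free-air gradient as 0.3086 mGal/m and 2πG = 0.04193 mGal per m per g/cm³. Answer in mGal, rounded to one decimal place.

70.5

Free-air correction = 0.3086 × 3495.2 = 1078.62 mGal
Free-air anomaly = 980732.79 − 981437.17 + (1078.62) = 374.24 mGal
Bouguer slab correction = 0.04193 × 2.09 × 3495.2 = 306.30 mGal
Simple Bouguer anomaly = 374.24 − (306.30) = 67.94 mGal
Complete Bouguer anomaly = 67.94 + 2.56 = 70.50 mGal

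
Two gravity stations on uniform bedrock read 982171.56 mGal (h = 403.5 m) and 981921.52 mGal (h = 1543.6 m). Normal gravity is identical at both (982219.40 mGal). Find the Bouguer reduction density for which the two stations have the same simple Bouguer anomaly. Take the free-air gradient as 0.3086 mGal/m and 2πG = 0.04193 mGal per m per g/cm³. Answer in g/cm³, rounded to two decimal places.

Δg_obs = 981921.52 − 982171.56 = -250.04 mGal over Δh = 1543.6 − 403.5 = 1140.1 m
Equal Bouguer anomalies ⇒ Δg_obs + (0.3086 − 0.04193ρ)·Δh = 0
0.3086 − 0.04193ρ = −Δg_obs/Δh = 0.21931
ρ = (0.3086 − 0.21931) / 0.04193 = 2.13 g/cm³

2.13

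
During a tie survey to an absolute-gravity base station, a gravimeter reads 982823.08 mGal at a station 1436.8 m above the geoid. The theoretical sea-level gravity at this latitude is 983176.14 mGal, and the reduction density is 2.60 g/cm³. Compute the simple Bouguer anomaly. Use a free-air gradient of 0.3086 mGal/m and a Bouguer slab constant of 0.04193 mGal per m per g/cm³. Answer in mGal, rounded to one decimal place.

-66.3

Free-air correction = 0.3086 × 1436.8 = 443.40 mGal
Free-air anomaly = 982823.08 − 983176.14 + (443.40) = 90.34 mGal
Bouguer slab correction = 0.04193 × 2.60 × 1436.8 = 156.64 mGal
Simple Bouguer anomaly = 90.34 − (156.64) = -66.30 mGal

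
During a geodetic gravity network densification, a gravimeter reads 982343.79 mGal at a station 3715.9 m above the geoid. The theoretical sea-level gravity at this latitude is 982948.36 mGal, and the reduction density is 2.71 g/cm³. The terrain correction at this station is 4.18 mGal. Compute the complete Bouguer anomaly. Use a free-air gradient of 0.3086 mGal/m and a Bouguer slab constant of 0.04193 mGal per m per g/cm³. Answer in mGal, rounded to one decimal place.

124.1

Free-air correction = 0.3086 × 3715.9 = 1146.73 mGal
Free-air anomaly = 982343.79 − 982948.36 + (1146.73) = 542.16 mGal
Bouguer slab correction = 0.04193 × 2.71 × 3715.9 = 422.24 mGal
Simple Bouguer anomaly = 542.16 − (422.24) = 119.92 mGal
Complete Bouguer anomaly = 119.92 + 4.18 = 124.10 mGal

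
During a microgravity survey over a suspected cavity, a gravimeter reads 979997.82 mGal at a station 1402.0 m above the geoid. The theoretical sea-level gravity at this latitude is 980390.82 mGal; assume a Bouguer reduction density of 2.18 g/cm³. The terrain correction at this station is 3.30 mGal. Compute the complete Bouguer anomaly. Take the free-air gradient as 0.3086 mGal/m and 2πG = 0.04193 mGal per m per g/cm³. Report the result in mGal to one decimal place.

-85.2

Free-air correction = 0.3086 × 1402.0 = 432.66 mGal
Free-air anomaly = 979997.82 − 980390.82 + (432.66) = 39.66 mGal
Bouguer slab correction = 0.04193 × 2.18 × 1402.0 = 128.15 mGal
Simple Bouguer anomaly = 39.66 − (128.15) = -88.49 mGal
Complete Bouguer anomaly = -88.49 + 3.30 = -85.19 mGal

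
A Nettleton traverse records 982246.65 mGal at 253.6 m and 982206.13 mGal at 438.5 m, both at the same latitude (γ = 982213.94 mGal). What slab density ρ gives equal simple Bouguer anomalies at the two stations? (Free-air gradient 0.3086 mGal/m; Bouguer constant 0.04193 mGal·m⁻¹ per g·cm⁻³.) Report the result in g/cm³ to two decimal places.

Δg_obs = 982206.13 − 982246.65 = -40.52 mGal over Δh = 438.5 − 253.6 = 184.9 m
Equal Bouguer anomalies ⇒ Δg_obs + (0.3086 − 0.04193ρ)·Δh = 0
0.3086 − 0.04193ρ = −Δg_obs/Δh = 0.21915
ρ = (0.3086 − 0.21915) / 0.04193 = 2.13 g/cm³

2.13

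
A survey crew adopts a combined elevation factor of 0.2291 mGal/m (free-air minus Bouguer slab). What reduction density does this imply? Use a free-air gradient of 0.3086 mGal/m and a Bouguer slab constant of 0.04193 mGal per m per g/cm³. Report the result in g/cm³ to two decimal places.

0.2291 = 0.3086 − 0.04193 × ρ
ρ = (0.3086 − 0.2291) / 0.04193 = 1.90 g/cm³

1.90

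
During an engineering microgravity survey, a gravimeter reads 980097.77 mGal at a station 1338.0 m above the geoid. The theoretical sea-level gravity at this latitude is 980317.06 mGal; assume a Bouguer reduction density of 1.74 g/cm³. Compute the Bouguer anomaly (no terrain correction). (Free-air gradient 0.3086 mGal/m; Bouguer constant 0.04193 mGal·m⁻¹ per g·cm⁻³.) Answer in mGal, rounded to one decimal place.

Free-air correction = 0.3086 × 1338.0 = 412.91 mGal
Free-air anomaly = 980097.77 − 980317.06 + (412.91) = 193.62 mGal
Bouguer slab correction = 0.04193 × 1.74 × 1338.0 = 97.62 mGal
Simple Bouguer anomaly = 193.62 − (97.62) = 96.00 mGal

96.0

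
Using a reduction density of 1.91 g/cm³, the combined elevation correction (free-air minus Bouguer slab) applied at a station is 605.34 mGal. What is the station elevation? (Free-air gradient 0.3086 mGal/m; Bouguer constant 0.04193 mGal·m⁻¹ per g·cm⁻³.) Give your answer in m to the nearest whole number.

Combined gradient = 0.3086 − 0.04193 × 1.91 = 0.2285137 mGal/m
h = 605.34 / 0.2285137 = 2649.03 m

2649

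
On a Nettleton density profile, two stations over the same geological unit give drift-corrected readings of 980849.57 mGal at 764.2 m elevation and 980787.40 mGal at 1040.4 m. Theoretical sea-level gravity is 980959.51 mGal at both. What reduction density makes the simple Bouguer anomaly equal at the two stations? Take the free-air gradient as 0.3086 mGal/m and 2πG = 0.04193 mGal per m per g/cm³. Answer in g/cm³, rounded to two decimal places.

Δg_obs = 980787.40 − 980849.57 = -62.17 mGal over Δh = 1040.4 − 764.2 = 276.2 m
Equal Bouguer anomalies ⇒ Δg_obs + (0.3086 − 0.04193ρ)·Δh = 0
0.3086 − 0.04193ρ = −Δg_obs/Δh = 0.22509
ρ = (0.3086 − 0.22509) / 0.04193 = 1.99 g/cm³

1.99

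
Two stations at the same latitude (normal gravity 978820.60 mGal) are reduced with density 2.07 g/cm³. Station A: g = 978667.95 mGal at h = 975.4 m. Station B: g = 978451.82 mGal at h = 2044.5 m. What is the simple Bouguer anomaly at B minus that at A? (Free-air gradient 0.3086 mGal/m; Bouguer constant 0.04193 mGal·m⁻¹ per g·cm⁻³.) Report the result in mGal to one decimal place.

21.0

Δg_SB(A) = 978667.95 − 978820.60 + 0.3086×975.4 − 0.04193×2.07×975.4 = 63.70 mGal
Δg_SB(B) = 978451.82 − 978820.60 + 0.3086×2044.5 − 0.04193×2.07×2044.5 = 84.70 mGal
Difference = 84.70 − (63.70) = 21.00 mGal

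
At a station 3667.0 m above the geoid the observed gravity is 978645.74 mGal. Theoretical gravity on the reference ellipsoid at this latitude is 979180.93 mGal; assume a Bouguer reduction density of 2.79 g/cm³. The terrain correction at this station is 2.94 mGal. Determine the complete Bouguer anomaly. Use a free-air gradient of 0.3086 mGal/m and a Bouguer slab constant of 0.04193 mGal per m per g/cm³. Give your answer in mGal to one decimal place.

170.4

Free-air correction = 0.3086 × 3667.0 = 1131.64 mGal
Free-air anomaly = 978645.74 − 979180.93 + (1131.64) = 596.45 mGal
Bouguer slab correction = 0.04193 × 2.79 × 3667.0 = 428.98 mGal
Simple Bouguer anomaly = 596.45 − (428.98) = 167.47 mGal
Complete Bouguer anomaly = 167.47 + 2.94 = 170.41 mGal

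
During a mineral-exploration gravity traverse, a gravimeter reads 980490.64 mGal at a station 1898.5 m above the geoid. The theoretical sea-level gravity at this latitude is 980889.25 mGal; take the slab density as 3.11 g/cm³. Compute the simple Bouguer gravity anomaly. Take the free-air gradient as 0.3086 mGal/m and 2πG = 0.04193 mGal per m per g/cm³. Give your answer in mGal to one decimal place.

Free-air correction = 0.3086 × 1898.5 = 585.88 mGal
Free-air anomaly = 980490.64 − 980889.25 + (585.88) = 187.27 mGal
Bouguer slab correction = 0.04193 × 3.11 × 1898.5 = 247.57 mGal
Simple Bouguer anomaly = 187.27 − (247.57) = -60.30 mGal

-60.3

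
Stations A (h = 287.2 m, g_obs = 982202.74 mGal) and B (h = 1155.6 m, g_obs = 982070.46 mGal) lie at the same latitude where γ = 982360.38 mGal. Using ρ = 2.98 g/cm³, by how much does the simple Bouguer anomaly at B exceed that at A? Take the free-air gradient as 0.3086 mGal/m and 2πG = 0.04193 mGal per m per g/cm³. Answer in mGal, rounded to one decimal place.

27.2

Δg_SB(A) = 982202.74 − 982360.38 + 0.3086×287.2 − 0.04193×2.98×287.2 = -104.90 mGal
Δg_SB(B) = 982070.46 − 982360.38 + 0.3086×1155.6 − 0.04193×2.98×1155.6 = -77.70 mGal
Difference = -77.70 − (-104.90) = 27.20 mGal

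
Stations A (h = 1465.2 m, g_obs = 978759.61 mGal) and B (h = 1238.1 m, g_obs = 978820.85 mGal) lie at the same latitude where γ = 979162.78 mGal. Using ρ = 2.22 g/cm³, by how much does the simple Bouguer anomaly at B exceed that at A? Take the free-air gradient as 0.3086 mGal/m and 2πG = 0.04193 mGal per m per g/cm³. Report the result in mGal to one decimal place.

Δg_SB(A) = 978759.61 − 979162.78 + 0.3086×1465.2 − 0.04193×2.22×1465.2 = -87.40 mGal
Δg_SB(B) = 978820.85 − 979162.78 + 0.3086×1238.1 − 0.04193×2.22×1238.1 = -75.10 mGal
Difference = -75.10 − (-87.40) = 12.30 mGal

12.3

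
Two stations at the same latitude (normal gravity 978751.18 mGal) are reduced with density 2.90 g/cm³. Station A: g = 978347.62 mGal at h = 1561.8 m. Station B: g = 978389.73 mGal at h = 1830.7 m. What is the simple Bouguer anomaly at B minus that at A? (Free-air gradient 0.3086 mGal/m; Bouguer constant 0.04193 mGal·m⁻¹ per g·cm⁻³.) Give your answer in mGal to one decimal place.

Δg_SB(A) = 978347.62 − 978751.18 + 0.3086×1561.8 − 0.04193×2.90×1561.8 = -111.50 mGal
Δg_SB(B) = 978389.73 − 978751.18 + 0.3086×1830.7 − 0.04193×2.90×1830.7 = -19.10 mGal
Difference = -19.10 − (-111.50) = 92.40 mGal

92.4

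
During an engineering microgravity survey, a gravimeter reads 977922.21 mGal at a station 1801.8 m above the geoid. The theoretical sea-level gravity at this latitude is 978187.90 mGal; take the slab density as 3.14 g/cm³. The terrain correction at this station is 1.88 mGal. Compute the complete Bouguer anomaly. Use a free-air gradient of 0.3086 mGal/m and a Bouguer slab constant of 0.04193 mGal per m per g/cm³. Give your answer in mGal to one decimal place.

Free-air correction = 0.3086 × 1801.8 = 556.04 mGal
Free-air anomaly = 977922.21 − 978187.90 + (556.04) = 290.35 mGal
Bouguer slab correction = 0.04193 × 3.14 × 1801.8 = 237.23 mGal
Simple Bouguer anomaly = 290.35 − (237.23) = 53.12 mGal
Complete Bouguer anomaly = 53.12 + 1.88 = 55.00 mGal

55.0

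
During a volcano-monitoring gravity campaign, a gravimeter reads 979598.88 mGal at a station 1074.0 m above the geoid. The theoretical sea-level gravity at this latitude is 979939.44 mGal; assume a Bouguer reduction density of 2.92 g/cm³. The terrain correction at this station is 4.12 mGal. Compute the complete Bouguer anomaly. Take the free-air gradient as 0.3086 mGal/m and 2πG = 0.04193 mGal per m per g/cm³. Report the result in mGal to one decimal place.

-136.5

Free-air correction = 0.3086 × 1074.0 = 331.44 mGal
Free-air anomaly = 979598.88 − 979939.44 + (331.44) = -9.12 mGal
Bouguer slab correction = 0.04193 × 2.92 × 1074.0 = 131.50 mGal
Simple Bouguer anomaly = -9.12 − (131.50) = -140.62 mGal
Complete Bouguer anomaly = -140.62 + 4.12 = -136.50 mGal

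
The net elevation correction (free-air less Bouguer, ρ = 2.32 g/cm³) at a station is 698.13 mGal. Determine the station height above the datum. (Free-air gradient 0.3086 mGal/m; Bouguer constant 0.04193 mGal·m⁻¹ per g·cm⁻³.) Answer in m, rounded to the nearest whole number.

Combined gradient = 0.3086 − 0.04193 × 2.32 = 0.2113224 mGal/m
h = 698.13 / 0.2113224 = 3303.63 m

3304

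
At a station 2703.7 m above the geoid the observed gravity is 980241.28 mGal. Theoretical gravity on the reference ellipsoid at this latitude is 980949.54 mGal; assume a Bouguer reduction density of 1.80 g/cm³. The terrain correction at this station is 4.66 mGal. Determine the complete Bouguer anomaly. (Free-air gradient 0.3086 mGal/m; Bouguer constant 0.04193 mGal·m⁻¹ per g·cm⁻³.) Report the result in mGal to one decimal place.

-73.3

Free-air correction = 0.3086 × 2703.7 = 834.36 mGal
Free-air anomaly = 980241.28 − 980949.54 + (834.36) = 126.10 mGal
Bouguer slab correction = 0.04193 × 1.80 × 2703.7 = 204.06 mGal
Simple Bouguer anomaly = 126.10 − (204.06) = -77.96 mGal
Complete Bouguer anomaly = -77.96 + 4.66 = -73.30 mGal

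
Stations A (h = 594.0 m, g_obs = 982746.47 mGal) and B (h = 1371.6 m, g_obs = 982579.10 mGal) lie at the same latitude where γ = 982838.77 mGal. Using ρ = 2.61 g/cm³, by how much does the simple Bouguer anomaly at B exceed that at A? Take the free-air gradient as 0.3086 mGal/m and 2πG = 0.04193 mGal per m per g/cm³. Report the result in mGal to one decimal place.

-12.5

Δg_SB(A) = 982746.47 − 982838.77 + 0.3086×594.0 − 0.04193×2.61×594.0 = 26.00 mGal
Δg_SB(B) = 982579.10 − 982838.77 + 0.3086×1371.6 − 0.04193×2.61×1371.6 = 13.50 mGal
Difference = 13.50 − (26.00) = -12.50 mGal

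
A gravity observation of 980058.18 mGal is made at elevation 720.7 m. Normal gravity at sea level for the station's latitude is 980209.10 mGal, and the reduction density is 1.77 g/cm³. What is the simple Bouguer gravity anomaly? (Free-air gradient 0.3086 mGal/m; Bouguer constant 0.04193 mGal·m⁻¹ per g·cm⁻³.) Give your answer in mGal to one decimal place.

18.0

Free-air correction = 0.3086 × 720.7 = 222.41 mGal
Free-air anomaly = 980058.18 − 980209.10 + (222.41) = 71.49 mGal
Bouguer slab correction = 0.04193 × 1.77 × 720.7 = 53.49 mGal
Simple Bouguer anomaly = 71.49 − (53.49) = 18.00 mGal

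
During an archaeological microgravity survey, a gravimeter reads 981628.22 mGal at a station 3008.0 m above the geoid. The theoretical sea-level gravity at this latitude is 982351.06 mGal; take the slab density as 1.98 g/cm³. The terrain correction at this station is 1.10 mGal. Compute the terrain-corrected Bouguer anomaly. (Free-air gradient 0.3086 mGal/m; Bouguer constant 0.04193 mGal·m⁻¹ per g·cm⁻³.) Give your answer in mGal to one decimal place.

-43.2

Free-air correction = 0.3086 × 3008.0 = 928.27 mGal
Free-air anomaly = 981628.22 − 982351.06 + (928.27) = 205.43 mGal
Bouguer slab correction = 0.04193 × 1.98 × 3008.0 = 249.73 mGal
Simple Bouguer anomaly = 205.43 − (249.73) = -44.30 mGal
Complete Bouguer anomaly = -44.30 + 1.10 = -43.20 mGal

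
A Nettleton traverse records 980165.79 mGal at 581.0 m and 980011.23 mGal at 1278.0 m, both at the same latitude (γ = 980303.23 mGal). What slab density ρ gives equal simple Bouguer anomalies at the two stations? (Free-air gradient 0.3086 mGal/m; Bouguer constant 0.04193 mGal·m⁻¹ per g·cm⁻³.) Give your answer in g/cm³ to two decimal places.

2.07

Δg_obs = 980011.23 − 980165.79 = -154.56 mGal over Δh = 1278.0 − 581.0 = 697.0 m
Equal Bouguer anomalies ⇒ Δg_obs + (0.3086 − 0.04193ρ)·Δh = 0
0.3086 − 0.04193ρ = −Δg_obs/Δh = 0.22175
ρ = (0.3086 − 0.22175) / 0.04193 = 2.07 g/cm³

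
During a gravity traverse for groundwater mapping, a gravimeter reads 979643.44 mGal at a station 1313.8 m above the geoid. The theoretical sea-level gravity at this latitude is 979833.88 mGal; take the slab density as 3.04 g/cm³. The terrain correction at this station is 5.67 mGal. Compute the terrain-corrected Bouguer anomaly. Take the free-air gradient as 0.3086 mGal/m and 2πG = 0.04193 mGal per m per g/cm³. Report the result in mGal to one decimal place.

53.2

Free-air correction = 0.3086 × 1313.8 = 405.44 mGal
Free-air anomaly = 979643.44 − 979833.88 + (405.44) = 215.00 mGal
Bouguer slab correction = 0.04193 × 3.04 × 1313.8 = 167.47 mGal
Simple Bouguer anomaly = 215.00 − (167.47) = 47.53 mGal
Complete Bouguer anomaly = 47.53 + 5.67 = 53.20 mGal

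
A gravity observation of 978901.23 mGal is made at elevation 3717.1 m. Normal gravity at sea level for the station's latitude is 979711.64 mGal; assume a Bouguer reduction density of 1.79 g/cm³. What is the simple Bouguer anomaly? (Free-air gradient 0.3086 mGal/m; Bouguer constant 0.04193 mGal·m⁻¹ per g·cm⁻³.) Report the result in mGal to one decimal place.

Free-air correction = 0.3086 × 3717.1 = 1147.10 mGal
Free-air anomaly = 978901.23 − 979711.64 + (1147.10) = 336.69 mGal
Bouguer slab correction = 0.04193 × 1.79 × 3717.1 = 278.99 mGal
Simple Bouguer anomaly = 336.69 − (278.99) = 57.70 mGal

57.7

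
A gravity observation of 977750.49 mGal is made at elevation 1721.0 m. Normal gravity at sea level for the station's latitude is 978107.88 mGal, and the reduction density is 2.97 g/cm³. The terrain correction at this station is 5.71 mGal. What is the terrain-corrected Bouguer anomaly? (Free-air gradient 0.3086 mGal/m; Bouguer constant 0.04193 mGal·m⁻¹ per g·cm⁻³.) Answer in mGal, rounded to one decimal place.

-34.9

Free-air correction = 0.3086 × 1721.0 = 531.10 mGal
Free-air anomaly = 977750.49 − 978107.88 + (531.10) = 173.71 mGal
Bouguer slab correction = 0.04193 × 2.97 × 1721.0 = 214.32 mGal
Simple Bouguer anomaly = 173.71 − (214.32) = -40.61 mGal
Complete Bouguer anomaly = -40.61 + 5.71 = -34.90 mGal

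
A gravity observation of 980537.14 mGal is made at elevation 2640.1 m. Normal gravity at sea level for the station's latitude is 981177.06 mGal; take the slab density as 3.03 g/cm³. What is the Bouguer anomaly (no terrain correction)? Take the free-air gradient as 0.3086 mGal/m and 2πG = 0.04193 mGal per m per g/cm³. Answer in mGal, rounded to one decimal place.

-160.6

Free-air correction = 0.3086 × 2640.1 = 814.73 mGal
Free-air anomaly = 980537.14 − 981177.06 + (814.73) = 174.81 mGal
Bouguer slab correction = 0.04193 × 3.03 × 2640.1 = 335.42 mGal
Simple Bouguer anomaly = 174.81 − (335.42) = -160.61 mGal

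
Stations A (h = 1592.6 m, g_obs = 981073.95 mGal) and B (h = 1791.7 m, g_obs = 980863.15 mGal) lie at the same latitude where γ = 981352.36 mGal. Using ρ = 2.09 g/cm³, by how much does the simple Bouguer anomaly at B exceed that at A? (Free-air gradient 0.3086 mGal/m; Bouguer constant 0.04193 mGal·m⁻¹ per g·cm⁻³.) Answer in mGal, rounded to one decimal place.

-166.8

Δg_SB(A) = 981073.95 − 981352.36 + 0.3086×1592.6 − 0.04193×2.09×1592.6 = 73.50 mGal
Δg_SB(B) = 980863.15 − 981352.36 + 0.3086×1791.7 − 0.04193×2.09×1791.7 = -93.30 mGal
Difference = -93.30 − (73.50) = -166.80 mGal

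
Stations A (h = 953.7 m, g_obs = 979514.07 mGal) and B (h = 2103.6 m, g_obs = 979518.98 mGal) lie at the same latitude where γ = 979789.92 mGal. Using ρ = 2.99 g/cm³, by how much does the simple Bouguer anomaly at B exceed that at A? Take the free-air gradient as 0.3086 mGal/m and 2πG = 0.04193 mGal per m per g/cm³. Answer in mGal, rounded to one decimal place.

Δg_SB(A) = 979514.07 − 979789.92 + 0.3086×953.7 − 0.04193×2.99×953.7 = -101.10 mGal
Δg_SB(B) = 979518.98 − 979789.92 + 0.3086×2103.6 − 0.04193×2.99×2103.6 = 114.50 mGal
Difference = 114.50 − (-101.10) = 215.60 mGal

215.6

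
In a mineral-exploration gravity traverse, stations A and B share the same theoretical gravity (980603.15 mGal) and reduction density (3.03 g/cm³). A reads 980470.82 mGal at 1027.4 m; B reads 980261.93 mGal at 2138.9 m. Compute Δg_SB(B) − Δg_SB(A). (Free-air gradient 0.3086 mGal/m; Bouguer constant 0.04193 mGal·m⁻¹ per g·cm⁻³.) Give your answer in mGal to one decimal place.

Δg_SB(A) = 980470.82 − 980603.15 + 0.3086×1027.4 − 0.04193×3.03×1027.4 = 54.20 mGal
Δg_SB(B) = 980261.93 − 980603.15 + 0.3086×2138.9 − 0.04193×3.03×2138.9 = 47.10 mGal
Difference = 47.10 − (54.20) = -7.10 mGal

-7.1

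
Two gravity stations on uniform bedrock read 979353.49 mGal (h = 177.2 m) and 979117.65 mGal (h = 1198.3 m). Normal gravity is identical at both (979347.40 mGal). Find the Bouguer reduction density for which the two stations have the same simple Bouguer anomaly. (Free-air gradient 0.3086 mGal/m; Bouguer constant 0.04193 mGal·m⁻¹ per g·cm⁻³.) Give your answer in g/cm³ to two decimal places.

Δg_obs = 979117.65 − 979353.49 = -235.84 mGal over Δh = 1198.3 − 177.2 = 1021.1 m
Equal Bouguer anomalies ⇒ Δg_obs + (0.3086 − 0.04193ρ)·Δh = 0
0.3086 − 0.04193ρ = −Δg_obs/Δh = 0.23097
ρ = (0.3086 − 0.23097) / 0.04193 = 1.85 g/cm³

1.85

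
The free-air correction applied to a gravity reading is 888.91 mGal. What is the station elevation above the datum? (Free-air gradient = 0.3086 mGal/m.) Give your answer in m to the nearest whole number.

2880

h = 888.91 / 0.3086 = 2880.46 m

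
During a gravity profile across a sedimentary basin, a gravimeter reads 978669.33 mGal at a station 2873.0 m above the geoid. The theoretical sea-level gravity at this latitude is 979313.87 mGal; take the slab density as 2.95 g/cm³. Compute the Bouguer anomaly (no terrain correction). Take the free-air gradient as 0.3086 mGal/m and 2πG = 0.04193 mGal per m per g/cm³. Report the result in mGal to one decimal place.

-113.3

Free-air correction = 0.3086 × 2873.0 = 886.61 mGal
Free-air anomaly = 978669.33 − 979313.87 + (886.61) = 242.07 mGal
Bouguer slab correction = 0.04193 × 2.95 × 2873.0 = 355.37 mGal
Simple Bouguer anomaly = 242.07 − (355.37) = -113.30 mGal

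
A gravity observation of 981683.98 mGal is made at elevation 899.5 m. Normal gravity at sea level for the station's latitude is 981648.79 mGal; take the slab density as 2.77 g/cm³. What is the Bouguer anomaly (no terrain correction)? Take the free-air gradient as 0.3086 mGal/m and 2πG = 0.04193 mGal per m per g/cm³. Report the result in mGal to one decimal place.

Free-air correction = 0.3086 × 899.5 = 277.59 mGal
Free-air anomaly = 981683.98 − 981648.79 + (277.59) = 312.78 mGal
Bouguer slab correction = 0.04193 × 2.77 × 899.5 = 104.47 mGal
Simple Bouguer anomaly = 312.78 − (104.47) = 208.31 mGal

208.3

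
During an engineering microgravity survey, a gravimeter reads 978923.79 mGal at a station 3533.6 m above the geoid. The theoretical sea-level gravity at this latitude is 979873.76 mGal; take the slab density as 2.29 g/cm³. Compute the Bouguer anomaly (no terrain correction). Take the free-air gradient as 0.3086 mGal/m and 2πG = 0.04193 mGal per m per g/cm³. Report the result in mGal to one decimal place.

Free-air correction = 0.3086 × 3533.6 = 1090.47 mGal
Free-air anomaly = 978923.79 − 979873.76 + (1090.47) = 140.50 mGal
Bouguer slab correction = 0.04193 × 2.29 × 3533.6 = 339.30 mGal
Simple Bouguer anomaly = 140.50 − (339.30) = -198.80 mGal

-198.8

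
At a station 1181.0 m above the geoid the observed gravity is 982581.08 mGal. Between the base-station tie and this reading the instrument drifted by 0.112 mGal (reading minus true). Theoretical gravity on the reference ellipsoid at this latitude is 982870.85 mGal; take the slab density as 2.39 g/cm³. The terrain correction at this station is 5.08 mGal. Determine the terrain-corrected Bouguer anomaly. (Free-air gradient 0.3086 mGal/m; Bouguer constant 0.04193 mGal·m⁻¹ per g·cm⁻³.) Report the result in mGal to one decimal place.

-38.7

Drift-corrected reading = 982581.08 − (0.112) = 982580.968 mGal
Free-air correction = 0.3086 × 1181.0 = 364.46 mGal
Free-air anomaly = 982580.968 − 982870.85 + (364.46) = 74.578 mGal
Bouguer slab correction = 0.04193 × 2.39 × 1181.0 = 118.35 mGal
Simple Bouguer anomaly = 74.578 − (118.35) = -43.772 mGal
Complete Bouguer anomaly = -43.772 + 5.08 = -38.692 mGal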